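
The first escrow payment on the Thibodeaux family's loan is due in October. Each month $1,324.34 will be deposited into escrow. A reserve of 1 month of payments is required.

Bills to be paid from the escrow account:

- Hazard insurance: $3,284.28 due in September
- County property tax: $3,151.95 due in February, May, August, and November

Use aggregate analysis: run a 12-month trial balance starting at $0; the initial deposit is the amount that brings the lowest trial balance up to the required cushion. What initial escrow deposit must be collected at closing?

Cushion = 1 × $1,324.34 = $1,324.34
Trial balance (start $0, +$1,324.34 each month, − disbursements):
  Oct: +$1,324.34 → $1,324.34
  Nov: +$1,324.34 − $3,151.95 → -$503.27
  Dec: +$1,324.34 → $821.07
  Jan: +$1,324.34 → $2,145.41
  Feb: +$1,324.34 − $3,151.95 → $317.80
  Mar: +$1,324.34 → $1,642.14
  Apr: +$1,324.34 → $2,966.48
  May: +$1,324.34 − $3,151.95 → $1,138.87
  Jun: +$1,324.34 → $2,463.21
  Jul: +$1,324.34 → $3,787.55
  Aug: +$1,324.34 − $3,151.95 → $1,959.94
  Sep: +$1,324.34 − $3,284.28 → $0.00
Lowest trial balance = -$503.27 (Nov)
Initial deposit = cushion − low point = $1,324.34 − (-$503.27) = $1,827.61

$1,827.61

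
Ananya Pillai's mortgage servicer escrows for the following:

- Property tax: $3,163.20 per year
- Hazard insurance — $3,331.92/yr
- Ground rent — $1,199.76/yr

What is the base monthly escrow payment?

$641.24

Property tax: $3,163.20 per year
Hazard insurance: $3,331.92 per year
Ground rent: $1,199.76 per year
Total annual escrow = $7,694.88
Base monthly escrow = $7,694.88 / 12 = $641.24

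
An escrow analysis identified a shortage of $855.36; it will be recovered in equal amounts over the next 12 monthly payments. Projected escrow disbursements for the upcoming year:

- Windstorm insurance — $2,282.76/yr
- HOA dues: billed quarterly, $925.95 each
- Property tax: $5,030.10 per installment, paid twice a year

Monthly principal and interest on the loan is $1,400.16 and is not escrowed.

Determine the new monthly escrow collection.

Windstorm insurance — $2,282.76/yr
HOA dues — $925.95 × 4 = $3,703.80/yr
Property tax — $5,030.10 × 2 = $10,060.20/yr
Yearly total = $2,282.76 + $3,703.80 + $10,060.20 = $16,046.76
Monthly = $16,046.76 ÷ 12 = $1,337.23
Monthly shortage recovery: $855.36 ÷ 12 = $71.28
New monthly escrow = $1,337.23 + $71.28 = $1,408.51

$1,408.51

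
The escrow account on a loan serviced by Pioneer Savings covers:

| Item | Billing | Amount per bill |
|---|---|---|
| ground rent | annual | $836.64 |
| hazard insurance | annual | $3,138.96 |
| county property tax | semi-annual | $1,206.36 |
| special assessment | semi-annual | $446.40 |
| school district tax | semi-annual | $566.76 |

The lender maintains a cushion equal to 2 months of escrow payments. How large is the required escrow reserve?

Ground rent: $836.64 annually
Hazard insurance: $3,138.96 annually
County property tax: $1,206.36 × 2 = $2,412.72 annually
Special assessment: $446.40 × 2 = $892.80 annually
School district tax: $566.76 × 2 = $1,133.52 annually
Total per year = $836.64 + $3,138.96 + $2,412.72 + $892.80 + $1,133.52 = $8,414.64
Monthly = $8,414.64 ÷ 12 = $701.22
Cushion = 2 × $701.22 = $1,402.44

$1,402.44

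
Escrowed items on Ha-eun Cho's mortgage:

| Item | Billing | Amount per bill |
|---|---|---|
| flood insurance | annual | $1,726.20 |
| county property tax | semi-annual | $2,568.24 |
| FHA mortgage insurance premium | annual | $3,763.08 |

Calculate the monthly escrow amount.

$885.48

Flood insurance — $1,726.20 per year
County property tax — $2,568.24 × 2 = $5,136.48 per year
FHA mortgage insurance premium — $3,763.08 per year
Total annual escrow = $1,726.20 + $5,136.48 + $3,763.08 = $10,625.76
Monthly escrow = $10,625.76 / 12 = $885.48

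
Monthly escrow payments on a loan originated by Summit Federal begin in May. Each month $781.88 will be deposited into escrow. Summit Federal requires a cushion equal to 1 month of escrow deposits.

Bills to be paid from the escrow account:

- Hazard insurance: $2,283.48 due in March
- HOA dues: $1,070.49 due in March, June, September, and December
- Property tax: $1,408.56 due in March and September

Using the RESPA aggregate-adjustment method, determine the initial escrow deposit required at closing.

$1,563.76

Cushion = 1 × $781.88 = $781.88
Trial balance (start $0, +$781.88 each month, − disbursements):
  May: +$781.88 → $781.88
  Jun: +$781.88 − $1,070.49 → $493.27
  Jul: +$781.88 → $1,275.15
  Aug: +$781.88 → $2,057.03
  Sep: +$781.88 − $2,479.05 → $359.86
  Oct: +$781.88 → $1,141.74
  Nov: +$781.88 → $1,923.62
  Dec: +$781.88 − $1,070.49 → $1,635.01
  Jan: +$781.88 → $2,416.89
  Feb: +$781.88 → $3,198.77
  Mar: +$781.88 − $4,762.53 → -$781.88
  Apr: +$781.88 → $0.00
Lowest trial balance = -$781.88 (Mar)
Initial deposit = cushion − low point = $781.88 − (-$781.88) = $1,563.76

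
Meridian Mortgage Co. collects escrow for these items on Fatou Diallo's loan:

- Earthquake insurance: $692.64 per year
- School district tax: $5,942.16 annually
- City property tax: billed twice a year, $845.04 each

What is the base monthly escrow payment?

$693.74

Earthquake insurance — $692.64 annually
School district tax — $5,942.16 annually
City property tax — $845.04 × 2 = $1,690.08 annually
Yearly total = $8,324.88
Monthly = $8,324.88 ÷ 12 = $693.74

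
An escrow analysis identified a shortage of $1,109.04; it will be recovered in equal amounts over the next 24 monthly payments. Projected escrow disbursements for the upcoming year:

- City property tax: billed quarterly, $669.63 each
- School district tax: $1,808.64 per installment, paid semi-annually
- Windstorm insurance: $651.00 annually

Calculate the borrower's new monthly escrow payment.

City property tax = $669.63 × 4 = $2,678.52
School district tax = $1,808.64 × 2 = $3,617.28
Windstorm insurance = $651.00
Yearly total = $2,678.52 + $3,617.28 + $651.00 = $6,946.80
Monthly escrow = $6,946.80 / 12 = $578.90
Monthly shortage recovery: $1,109.04 ÷ 24 = $46.21
New monthly escrow = $578.90 + $46.21 = $625.11

$625.11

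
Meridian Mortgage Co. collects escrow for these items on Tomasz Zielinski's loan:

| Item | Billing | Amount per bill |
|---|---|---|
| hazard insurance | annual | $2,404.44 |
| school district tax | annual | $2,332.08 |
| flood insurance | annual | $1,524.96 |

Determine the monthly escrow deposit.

$521.79

Hazard insurance — $2,404.44/yr
School district tax — $2,332.08/yr
Flood insurance — $1,524.96/yr
Annual escrow total = $6,261.48
Monthly escrow = $6,261.48 / 12 = $521.79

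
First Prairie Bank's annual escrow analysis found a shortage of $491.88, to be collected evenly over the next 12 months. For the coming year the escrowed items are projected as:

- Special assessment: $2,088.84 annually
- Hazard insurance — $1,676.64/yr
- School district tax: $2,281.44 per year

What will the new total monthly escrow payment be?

$544.90

Special assessment = $2,088.84 per year
Hazard insurance = $1,676.64 per year
School district tax = $2,281.44 per year
Total per year = $6,046.92
Monthly = $6,046.92 / 12 = $503.91
Shortage per month = $491.88 / 12 = $40.99
Adjusted monthly = $503.91 + $40.99 = $544.90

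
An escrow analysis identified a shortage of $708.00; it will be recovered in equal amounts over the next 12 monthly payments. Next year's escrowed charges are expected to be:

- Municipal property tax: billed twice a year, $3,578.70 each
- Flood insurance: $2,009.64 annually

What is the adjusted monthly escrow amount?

$822.92

Municipal property tax = $3,578.70 × 2 = $7,157.40 annually
Flood insurance = $2,009.64 annually
Total annual escrow = $7,157.40 + $2,009.64 = $9,167.04
Base monthly escrow = $9,167.04 / 12 = $763.92
Shortage spread = $708.00 / 12 = $59.00/mo
Adjusted monthly = $763.92 + $59.00 = $822.92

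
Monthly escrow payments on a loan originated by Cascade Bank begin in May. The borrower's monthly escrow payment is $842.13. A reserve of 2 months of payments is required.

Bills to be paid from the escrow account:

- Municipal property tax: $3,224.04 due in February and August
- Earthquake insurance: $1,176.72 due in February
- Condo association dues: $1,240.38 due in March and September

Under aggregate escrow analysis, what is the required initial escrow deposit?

$2,526.39

Cushion = 2 × $842.13 = $1,684.26
Trial balance (start $0, +$842.13 each month, − disbursements):
  May: +$842.13 → $842.13
  Jun: +$842.13 → $1,684.26
  Jul: +$842.13 → $2,526.39
  Aug: +$842.13 − $3,224.04 → $144.48
  Sep: +$842.13 − $1,240.38 → -$253.77
  Oct: +$842.13 → $588.36
  Nov: +$842.13 → $1,430.49
  Dec: +$842.13 → $2,272.62
  Jan: +$842.13 → $3,114.75
  Feb: +$842.13 − $4,400.76 → -$443.88
  Mar: +$842.13 − $1,240.38 → -$842.13
  Apr: +$842.13 → $0.00
Lowest trial balance = -$842.13 (Mar)
Initial deposit = cushion − low point = $1,684.26 − (-$842.13) = $2,526.39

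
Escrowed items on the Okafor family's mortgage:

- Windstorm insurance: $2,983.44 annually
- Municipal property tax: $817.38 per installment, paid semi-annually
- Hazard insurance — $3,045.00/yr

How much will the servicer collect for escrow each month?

Windstorm insurance — $2,983.44
Municipal property tax — $817.38 × 2 = $1,634.76
Hazard insurance — $3,045.00
Annual escrow total = $2,983.44 + $1,634.76 + $3,045.00 = $7,663.20
Monthly = $7,663.20 / 12 = $638.60

$638.60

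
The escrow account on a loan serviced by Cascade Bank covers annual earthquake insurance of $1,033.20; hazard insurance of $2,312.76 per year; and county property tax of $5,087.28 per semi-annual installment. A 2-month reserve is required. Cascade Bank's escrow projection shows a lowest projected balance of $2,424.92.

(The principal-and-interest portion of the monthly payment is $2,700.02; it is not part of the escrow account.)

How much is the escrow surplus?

Earthquake insurance = $1,033.20 per year
Hazard insurance = $2,312.76 per year
County property tax = $5,087.28 × 2 = $10,174.56 per year
Total per year = $1,033.20 + $2,312.76 + $10,174.56 = $13,520.52
Base monthly escrow = $13,520.52 ÷ 12 = $1,126.71
Required reserve = 2 × $1,126.71 = $2,253.42
Surplus = $2,424.92 − $2,253.42 = $171.50

$171.50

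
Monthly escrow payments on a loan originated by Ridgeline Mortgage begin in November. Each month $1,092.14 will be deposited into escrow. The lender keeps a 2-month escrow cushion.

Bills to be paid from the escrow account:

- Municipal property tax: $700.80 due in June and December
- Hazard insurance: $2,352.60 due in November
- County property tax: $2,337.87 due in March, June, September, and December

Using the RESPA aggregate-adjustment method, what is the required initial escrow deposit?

Cushion = 2 × $1,092.14 = $2,184.28
Trial balance (start $0, +$1,092.14 each month, − disbursements):
  Nov: +$1,092.14 − $2,352.60 → -$1,260.46
  Dec: +$1,092.14 − $3,038.67 → -$3,206.99
  Jan: +$1,092.14 → -$2,114.85
  Feb: +$1,092.14 → -$1,022.71
  Mar: +$1,092.14 − $2,337.87 → -$2,268.44
  Apr: +$1,092.14 → -$1,176.30
  May: +$1,092.14 → -$84.16
  Jun: +$1,092.14 − $3,038.67 → -$2,030.69
  Jul: +$1,092.14 → -$938.55
  Aug: +$1,092.14 → $153.59
  Sep: +$1,092.14 − $2,337.87 → -$1,092.14
  Oct: +$1,092.14 → $0.00
Lowest trial balance = -$3,206.99 (Dec)
Initial deposit = cushion − low point = $2,184.28 − (-$3,206.99) = $5,391.27

$5,391.27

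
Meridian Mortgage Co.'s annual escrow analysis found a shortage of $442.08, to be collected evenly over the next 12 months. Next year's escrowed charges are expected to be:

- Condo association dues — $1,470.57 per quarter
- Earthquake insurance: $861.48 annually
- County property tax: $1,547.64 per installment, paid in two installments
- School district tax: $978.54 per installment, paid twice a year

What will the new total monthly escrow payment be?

$1,019.85

Condo association dues = $1,470.57 × 4 = $5,882.28 annually
Earthquake insurance = $861.48 annually
County property tax = $1,547.64 × 2 = $3,095.28 annually
School district tax = $978.54 × 2 = $1,957.08 annually
Total per year = $11,796.12
Per month = $11,796.12 / 12 = $983.01
Monthly shortage recovery: $442.08 / 12 = $36.84
Adjusted monthly = $983.01 + $36.84 = $1,019.85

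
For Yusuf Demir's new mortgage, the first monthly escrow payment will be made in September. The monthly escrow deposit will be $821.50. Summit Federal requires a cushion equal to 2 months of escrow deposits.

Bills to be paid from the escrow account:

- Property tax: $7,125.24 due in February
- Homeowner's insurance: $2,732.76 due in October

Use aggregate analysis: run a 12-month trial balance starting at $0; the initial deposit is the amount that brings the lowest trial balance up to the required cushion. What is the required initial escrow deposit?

Cushion = 2 × $821.50 = $1,643.00
Trial balance (start $0, +$821.50 each month, − disbursements):
  Sep: +$821.50 → $821.50
  Oct: +$821.50 − $2,732.76 → -$1,089.76
  Nov: +$821.50 → -$268.26
  Dec: +$821.50 → $553.24
  Jan: +$821.50 → $1,374.74
  Feb: +$821.50 − $7,125.24 → -$4,929.00
  Mar: +$821.50 → -$4,107.50
  Apr: +$821.50 → -$3,286.00
  May: +$821.50 → -$2,464.50
  Jun: +$821.50 → -$1,643.00
  Jul: +$821.50 → -$821.50
  Aug: +$821.50 → $0.00
Lowest trial balance = -$4,929.00 (Feb)
Initial deposit = cushion − low point = $1,643.00 − (-$4,929.00) = $6,572.00

$6,572.00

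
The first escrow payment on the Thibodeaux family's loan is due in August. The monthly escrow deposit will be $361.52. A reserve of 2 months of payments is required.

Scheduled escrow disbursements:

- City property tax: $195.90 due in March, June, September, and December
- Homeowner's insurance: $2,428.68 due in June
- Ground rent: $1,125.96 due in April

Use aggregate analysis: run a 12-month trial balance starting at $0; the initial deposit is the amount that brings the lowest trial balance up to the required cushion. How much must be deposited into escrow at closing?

Cushion = 2 × $361.52 = $723.04
Trial balance (start $0, +$361.52 each month, − disbursements):
  Aug: +$361.52 → $361.52
  Sep: +$361.52 − $195.90 → $527.14
  Oct: +$361.52 → $888.66
  Nov: +$361.52 → $1,250.18
  Dec: +$361.52 − $195.90 → $1,415.80
  Jan: +$361.52 → $1,777.32
  Feb: +$361.52 → $2,138.84
  Mar: +$361.52 − $195.90 → $2,304.46
  Apr: +$361.52 − $1,125.96 → $1,540.02
  May: +$361.52 → $1,901.54
  Jun: +$361.52 − $2,624.58 → -$361.52
  Jul: +$361.52 → $0.00
Lowest trial balance = -$361.52 (Jun)
Initial deposit = cushion − low point = $723.04 − (-$361.52) = $1,084.56

$1,084.56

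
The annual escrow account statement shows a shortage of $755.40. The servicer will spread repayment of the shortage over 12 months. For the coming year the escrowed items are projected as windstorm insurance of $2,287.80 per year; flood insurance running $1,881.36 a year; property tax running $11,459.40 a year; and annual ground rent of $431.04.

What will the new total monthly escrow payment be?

Windstorm insurance: $2,287.80 per year
Flood insurance: $1,881.36 per year
Property tax: $11,459.40 per year
Ground rent: $431.04 per year
Total per year = $2,287.80 + $1,881.36 + $11,459.40 + $431.04 = $16,059.60
Base monthly escrow = $16,059.60 ÷ 12 = $1,338.30
Shortage per month = $755.40 ÷ 12 = $62.95
Adjusted monthly = $1,338.30 + $62.95 = $1,401.25

$1,401.25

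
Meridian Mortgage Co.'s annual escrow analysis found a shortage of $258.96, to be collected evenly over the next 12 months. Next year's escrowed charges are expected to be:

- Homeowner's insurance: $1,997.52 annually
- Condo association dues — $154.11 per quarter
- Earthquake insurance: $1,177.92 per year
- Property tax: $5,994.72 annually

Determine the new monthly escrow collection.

$837.13

Homeowner's insurance: $1,997.52 annually
Condo association dues: $154.11 × 4 = $616.44 annually
Earthquake insurance: $1,177.92 annually
Property tax: $5,994.72 annually
Total annual escrow = $9,786.60
Monthly escrow = $9,786.60 / 12 = $815.55
Shortage per month = $258.96 / 12 = $21.58
New monthly escrow = $815.55 + $21.58 = $837.13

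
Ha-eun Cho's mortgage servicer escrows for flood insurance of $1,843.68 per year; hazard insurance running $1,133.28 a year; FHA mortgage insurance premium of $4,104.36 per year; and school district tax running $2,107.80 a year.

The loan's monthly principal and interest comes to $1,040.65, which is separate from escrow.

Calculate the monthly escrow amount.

$765.76

Flood insurance = $1,843.68 per year
Hazard insurance = $1,133.28 per year
FHA mortgage insurance premium = $4,104.36 per year
School district tax = $2,107.80 per year
Total annual escrow = $9,189.12
Monthly = $9,189.12 / 12 = $765.76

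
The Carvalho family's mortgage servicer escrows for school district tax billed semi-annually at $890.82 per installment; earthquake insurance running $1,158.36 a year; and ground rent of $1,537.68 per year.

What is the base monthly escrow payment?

$373.14

School district tax = $890.82 × 2 = $1,781.64/yr
Earthquake insurance = $1,158.36/yr
Ground rent = $1,537.68/yr
Combined annual = $4,477.68
Per month = $4,477.68 / 12 = $373.14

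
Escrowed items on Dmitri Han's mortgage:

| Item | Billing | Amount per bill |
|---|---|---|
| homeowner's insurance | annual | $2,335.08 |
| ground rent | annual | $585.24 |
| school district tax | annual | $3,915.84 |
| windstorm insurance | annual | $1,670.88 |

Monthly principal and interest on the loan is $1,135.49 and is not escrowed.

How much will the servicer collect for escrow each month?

Homeowner's insurance = $2,335.08
Ground rent = $585.24
School district tax = $3,915.84
Windstorm insurance = $1,670.88
Total per year = $2,335.08 + $585.24 + $3,915.84 + $1,670.88 = $8,507.04
Monthly = $8,507.04 ÷ 12 = $708.92

$708.92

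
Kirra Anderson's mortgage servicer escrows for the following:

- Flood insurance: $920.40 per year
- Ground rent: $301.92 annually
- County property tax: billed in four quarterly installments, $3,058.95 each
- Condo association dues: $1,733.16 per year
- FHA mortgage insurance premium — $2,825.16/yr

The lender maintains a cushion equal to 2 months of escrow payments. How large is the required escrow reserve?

Flood insurance — $920.40/yr
Ground rent — $301.92/yr
County property tax — $3,058.95 × 4 = $12,235.80/yr
Condo association dues — $1,733.16/yr
FHA mortgage insurance premium — $2,825.16/yr
Annual escrow total = $18,016.44
Base monthly escrow = $18,016.44 / 12 = $1,501.37
Cushion = 2 × $1,501.37 = $3,002.74

$3,002.74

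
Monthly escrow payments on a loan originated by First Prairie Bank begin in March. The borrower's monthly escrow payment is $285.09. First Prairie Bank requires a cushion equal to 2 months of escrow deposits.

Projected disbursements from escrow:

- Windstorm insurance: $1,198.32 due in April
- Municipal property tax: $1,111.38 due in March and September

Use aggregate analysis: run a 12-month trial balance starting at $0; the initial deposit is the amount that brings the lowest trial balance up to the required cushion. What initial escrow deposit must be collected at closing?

Cushion = 2 × $285.09 = $570.18
Trial balance (start $0, +$285.09 each month, − disbursements):
  Mar: +$285.09 − $1,111.38 → -$826.29
  Apr: +$285.09 − $1,198.32 → -$1,739.52
  May: +$285.09 → -$1,454.43
  Jun: +$285.09 → -$1,169.34
  Jul: +$285.09 → -$884.25
  Aug: +$285.09 → -$599.16
  Sep: +$285.09 − $1,111.38 → -$1,425.45
  Oct: +$285.09 → -$1,140.36
  Nov: +$285.09 → -$855.27
  Dec: +$285.09 → -$570.18
  Jan: +$285.09 → -$285.09
  Feb: +$285.09 → $0.00
Lowest trial balance = -$1,739.52 (Apr)
Initial deposit = cushion − low point = $570.18 − (-$1,739.52) = $2,309.70

$2,309.70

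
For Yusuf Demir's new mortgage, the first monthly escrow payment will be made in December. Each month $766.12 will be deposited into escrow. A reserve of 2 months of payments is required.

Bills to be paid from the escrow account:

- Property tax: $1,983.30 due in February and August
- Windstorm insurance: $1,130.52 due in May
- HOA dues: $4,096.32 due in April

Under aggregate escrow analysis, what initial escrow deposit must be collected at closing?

Cushion = 2 × $766.12 = $1,532.24
Trial balance (start $0, +$766.12 each month, − disbursements):
  Dec: +$766.12 → $766.12
  Jan: +$766.12 → $1,532.24
  Feb: +$766.12 − $1,983.30 → $315.06
  Mar: +$766.12 → $1,081.18
  Apr: +$766.12 − $4,096.32 → -$2,249.02
  May: +$766.12 − $1,130.52 → -$2,613.42
  Jun: +$766.12 → -$1,847.30
  Jul: +$766.12 → -$1,081.18
  Aug: +$766.12 − $1,983.30 → -$2,298.36
  Sep: +$766.12 → -$1,532.24
  Oct: +$766.12 → -$766.12
  Nov: +$766.12 → $0.00
Lowest trial balance = -$2,613.42 (May)
Initial deposit = cushion − low point = $1,532.24 − (-$2,613.42) = $4,145.66

$4,145.66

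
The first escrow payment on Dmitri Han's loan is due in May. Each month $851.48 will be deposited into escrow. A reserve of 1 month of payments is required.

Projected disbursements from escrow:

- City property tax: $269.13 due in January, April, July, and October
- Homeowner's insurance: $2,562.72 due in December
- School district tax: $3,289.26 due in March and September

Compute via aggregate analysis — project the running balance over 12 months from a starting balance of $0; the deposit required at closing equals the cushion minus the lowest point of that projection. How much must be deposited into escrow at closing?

Cushion = 1 × $851.48 = $851.48
Trial balance (start $0, +$851.48 each month, − disbursements):
  May: +$851.48 → $851.48
  Jun: +$851.48 → $1,702.96
  Jul: +$851.48 − $269.13 → $2,285.31
  Aug: +$851.48 → $3,136.79
  Sep: +$851.48 − $3,289.26 → $699.01
  Oct: +$851.48 − $269.13 → $1,281.36
  Nov: +$851.48 → $2,132.84
  Dec: +$851.48 − $2,562.72 → $421.60
  Jan: +$851.48 − $269.13 → $1,003.95
  Feb: +$851.48 → $1,855.43
  Mar: +$851.48 − $3,289.26 → -$582.35
  Apr: +$851.48 − $269.13 → $0.00
Lowest trial balance = -$582.35 (Mar)
Initial deposit = cushion − low point = $851.48 − (-$582.35) = $1,433.83

$1,433.83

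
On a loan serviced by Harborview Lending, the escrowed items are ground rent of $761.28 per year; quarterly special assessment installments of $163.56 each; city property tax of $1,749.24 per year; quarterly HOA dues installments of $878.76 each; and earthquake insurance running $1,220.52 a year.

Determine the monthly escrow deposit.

$658.36

Ground rent = $761.28 per year
Special assessment = $163.56 × 4 = $654.24 per year
City property tax = $1,749.24 per year
HOA dues = $878.76 × 4 = $3,515.04 per year
Earthquake insurance = $1,220.52 per year
Total per year = $761.28 + $654.24 + $1,749.24 + $3,515.04 + $1,220.52 = $7,900.32
Monthly escrow = $7,900.32 ÷ 12 = $658.36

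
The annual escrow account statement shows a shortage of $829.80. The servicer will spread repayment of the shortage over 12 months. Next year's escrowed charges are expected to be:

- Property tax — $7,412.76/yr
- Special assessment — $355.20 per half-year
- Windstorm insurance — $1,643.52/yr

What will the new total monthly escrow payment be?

Property tax — $7,412.76
Special assessment — $355.20 × 2 = $710.40
Windstorm insurance — $1,643.52
Total per year = $7,412.76 + $710.40 + $1,643.52 = $9,766.68
Monthly escrow = $9,766.68 ÷ 12 = $813.89
Shortage spread = $829.80 / 12 = $69.15/mo
New monthly escrow = $813.89 + $69.15 = $883.04

$883.04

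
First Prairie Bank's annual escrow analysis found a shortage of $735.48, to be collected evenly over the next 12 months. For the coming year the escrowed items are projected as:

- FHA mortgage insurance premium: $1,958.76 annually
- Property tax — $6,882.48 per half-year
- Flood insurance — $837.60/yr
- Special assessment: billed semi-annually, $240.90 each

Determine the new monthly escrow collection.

FHA mortgage insurance premium: $1,958.76 annually
Property tax: $6,882.48 × 2 = $13,764.96 annually
Flood insurance: $837.60 annually
Special assessment: $240.90 × 2 = $481.80 annually
Combined annual = $1,958.76 + $13,764.96 + $837.60 + $481.80 = $17,043.12
Base monthly escrow = $17,043.12 / 12 = $1,420.26
Shortage per month = $735.48 ÷ 12 = $61.29
New monthly escrow = $1,420.26 + $61.29 = $1,481.55

$1,481.55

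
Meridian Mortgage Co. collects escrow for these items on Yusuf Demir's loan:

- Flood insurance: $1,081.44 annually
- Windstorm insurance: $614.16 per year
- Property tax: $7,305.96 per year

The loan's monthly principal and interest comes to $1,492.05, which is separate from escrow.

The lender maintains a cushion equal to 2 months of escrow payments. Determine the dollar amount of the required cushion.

$1,500.26

Flood insurance = $1,081.44 per year
Windstorm insurance = $614.16 per year
Property tax = $7,305.96 per year
Annual escrow total = $1,081.44 + $614.16 + $7,305.96 = $9,001.56
Monthly escrow = $9,001.56 / 12 = $750.13
Required cushion = 2 × $750.13 = $1,500.26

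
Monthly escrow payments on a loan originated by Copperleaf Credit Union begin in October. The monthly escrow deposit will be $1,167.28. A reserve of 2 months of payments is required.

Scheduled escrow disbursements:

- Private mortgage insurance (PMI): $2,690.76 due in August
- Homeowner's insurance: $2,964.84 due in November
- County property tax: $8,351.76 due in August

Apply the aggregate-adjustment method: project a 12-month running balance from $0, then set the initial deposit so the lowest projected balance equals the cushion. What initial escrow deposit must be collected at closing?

$3,501.84

Cushion = 2 × $1,167.28 = $2,334.56
Trial balance (start $0, +$1,167.28 each month, − disbursements):
  Oct: +$1,167.28 → $1,167.28
  Nov: +$1,167.28 − $2,964.84 → -$630.28
  Dec: +$1,167.28 → $537.00
  Jan: +$1,167.28 → $1,704.28
  Feb: +$1,167.28 → $2,871.56
  Mar: +$1,167.28 → $4,038.84
  Apr: +$1,167.28 → $5,206.12
  May: +$1,167.28 → $6,373.40
  Jun: +$1,167.28 → $7,540.68
  Jul: +$1,167.28 → $8,707.96
  Aug: +$1,167.28 − $11,042.52 → -$1,167.28
  Sep: +$1,167.28 → $0.00
Lowest trial balance = -$1,167.28 (Aug)
Initial deposit = cushion − low point = $2,334.56 − (-$1,167.28) = $3,501.84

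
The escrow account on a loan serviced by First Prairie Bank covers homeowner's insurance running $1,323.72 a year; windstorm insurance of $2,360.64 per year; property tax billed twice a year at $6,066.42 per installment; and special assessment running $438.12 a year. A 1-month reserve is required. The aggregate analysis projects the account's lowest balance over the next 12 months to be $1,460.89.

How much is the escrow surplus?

$106.28

Homeowner's insurance = $1,323.72 per year
Windstorm insurance = $2,360.64 per year
Property tax = $6,066.42 × 2 = $12,132.84 per year
Special assessment = $438.12 per year
Yearly total = $1,323.72 + $2,360.64 + $12,132.84 + $438.12 = $16,255.32
Monthly escrow = $16,255.32 ÷ 12 = $1,354.61
Cushion = 1 × $1,354.61 = $1,354.61
Excess over cushion: $1,460.89 − $1,354.61 = $106.28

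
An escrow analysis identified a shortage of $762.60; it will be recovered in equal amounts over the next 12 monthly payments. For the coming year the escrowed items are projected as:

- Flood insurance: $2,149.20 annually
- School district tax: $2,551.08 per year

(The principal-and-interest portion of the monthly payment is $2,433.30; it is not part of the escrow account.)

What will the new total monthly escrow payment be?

Flood insurance — $2,149.20 per year
School district tax — $2,551.08 per year
Total annual escrow = $2,149.20 + $2,551.08 = $4,700.28
Monthly escrow = $4,700.28 / 12 = $391.69
Shortage spread = $762.60 ÷ 12 = $63.55/mo
New monthly escrow = $391.69 + $63.55 = $455.24

$455.24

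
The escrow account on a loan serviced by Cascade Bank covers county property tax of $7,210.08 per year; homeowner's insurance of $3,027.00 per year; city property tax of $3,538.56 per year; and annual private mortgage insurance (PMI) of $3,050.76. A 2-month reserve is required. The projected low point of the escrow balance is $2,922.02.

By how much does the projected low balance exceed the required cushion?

County property tax — $7,210.08 annually
Homeowner's insurance — $3,027.00 annually
City property tax — $3,538.56 annually
Private mortgage insurance (PMI) — $3,050.76 annually
Total annual escrow = $16,826.40
Base monthly escrow = $16,826.40 / 12 = $1,402.20
Required cushion = 2 × $1,402.20 = $2,804.40
Excess over cushion: $2,922.02 − $2,804.40 = $117.62

$117.62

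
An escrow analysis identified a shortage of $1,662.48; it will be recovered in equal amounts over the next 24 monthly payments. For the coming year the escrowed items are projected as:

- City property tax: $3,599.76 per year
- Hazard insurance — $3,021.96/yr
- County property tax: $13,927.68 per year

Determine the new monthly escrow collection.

City property tax = $3,599.76 per year
Hazard insurance = $3,021.96 per year
County property tax = $13,927.68 per year
Annual escrow total = $3,599.76 + $3,021.96 + $13,927.68 = $20,549.40
Base monthly escrow = $20,549.40 / 12 = $1,712.45
Shortage per month = $1,662.48 ÷ 24 = $69.27
New monthly escrow = $1,712.45 + $69.27 = $1,781.72

$1,781.72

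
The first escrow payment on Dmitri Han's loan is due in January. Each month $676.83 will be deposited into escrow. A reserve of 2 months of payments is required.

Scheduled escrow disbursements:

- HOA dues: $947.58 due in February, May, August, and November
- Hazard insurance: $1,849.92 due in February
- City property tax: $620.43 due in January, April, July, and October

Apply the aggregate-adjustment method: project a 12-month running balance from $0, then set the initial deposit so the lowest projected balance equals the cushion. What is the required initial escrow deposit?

Cushion = 2 × $676.83 = $1,353.66
Trial balance (start $0, +$676.83 each month, − disbursements):
  Jan: +$676.83 − $620.43 → $56.40
  Feb: +$676.83 − $2,797.50 → -$2,064.27
  Mar: +$676.83 → -$1,387.44
  Apr: +$676.83 − $620.43 → -$1,331.04
  May: +$676.83 − $947.58 → -$1,601.79
  Jun: +$676.83 → -$924.96
  Jul: +$676.83 − $620.43 → -$868.56
  Aug: +$676.83 − $947.58 → -$1,139.31
  Sep: +$676.83 → -$462.48
  Oct: +$676.83 − $620.43 → -$406.08
  Nov: +$676.83 − $947.58 → -$676.83
  Dec: +$676.83 → $0.00
Lowest trial balance = -$2,064.27 (Feb)
Initial deposit = cushion − low point = $1,353.66 − (-$2,064.27) = $3,417.93

$3,417.93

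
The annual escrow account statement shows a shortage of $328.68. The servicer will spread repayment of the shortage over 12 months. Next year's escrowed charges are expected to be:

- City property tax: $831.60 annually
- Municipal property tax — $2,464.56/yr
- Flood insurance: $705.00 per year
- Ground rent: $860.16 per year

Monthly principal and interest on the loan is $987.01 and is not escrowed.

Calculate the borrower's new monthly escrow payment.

$432.50

City property tax: $831.60
Municipal property tax: $2,464.56
Flood insurance: $705.00
Ground rent: $860.16
Total per year = $4,861.32
Per month = $4,861.32 / 12 = $405.11
Monthly shortage recovery: $328.68 ÷ 12 = $27.39
New monthly escrow = $405.11 + $27.39 = $432.50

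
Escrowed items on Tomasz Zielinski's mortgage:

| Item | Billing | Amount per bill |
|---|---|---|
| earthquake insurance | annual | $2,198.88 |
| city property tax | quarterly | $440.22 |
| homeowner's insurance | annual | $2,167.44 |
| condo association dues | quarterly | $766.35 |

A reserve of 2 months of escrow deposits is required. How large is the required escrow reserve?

Earthquake insurance: $2,198.88 annually
City property tax: $440.22 × 4 = $1,760.88 annually
Homeowner's insurance: $2,167.44 annually
Condo association dues: $766.35 × 4 = $3,065.40 annually
Total annual escrow = $2,198.88 + $1,760.88 + $2,167.44 + $3,065.40 = $9,192.60
Monthly escrow = $9,192.60 ÷ 12 = $766.05
Required cushion = 2 × $766.05 = $1,532.10

$1,532.10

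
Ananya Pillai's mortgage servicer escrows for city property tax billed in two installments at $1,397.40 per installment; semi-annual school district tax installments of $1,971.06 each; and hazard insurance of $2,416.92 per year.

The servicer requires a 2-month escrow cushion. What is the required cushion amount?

City property tax = $1,397.40 × 2 = $2,794.80
School district tax = $1,971.06 × 2 = $3,942.12
Hazard insurance = $2,416.92
Annual escrow total = $2,794.80 + $3,942.12 + $2,416.92 = $9,153.84
Per month = $9,153.84 / 12 = $762.82
Cushion = 2 × $762.82 = $1,525.64

$1,525.64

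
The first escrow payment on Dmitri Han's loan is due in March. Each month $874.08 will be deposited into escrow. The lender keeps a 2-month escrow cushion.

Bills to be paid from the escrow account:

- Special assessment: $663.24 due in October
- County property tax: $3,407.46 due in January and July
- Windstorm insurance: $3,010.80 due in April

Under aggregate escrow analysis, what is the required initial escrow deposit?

Cushion = 2 × $874.08 = $1,748.16
Trial balance (start $0, +$874.08 each month, − disbursements):
  Mar: +$874.08 → $874.08
  Apr: +$874.08 − $3,010.80 → -$1,262.64
  May: +$874.08 → -$388.56
  Jun: +$874.08 → $485.52
  Jul: +$874.08 − $3,407.46 → -$2,047.86
  Aug: +$874.08 → -$1,173.78
  Sep: +$874.08 → -$299.70
  Oct: +$874.08 − $663.24 → -$88.86
  Nov: +$874.08 → $785.22
  Dec: +$874.08 → $1,659.30
  Jan: +$874.08 − $3,407.46 → -$874.08
  Feb: +$874.08 → $0.00
Lowest trial balance = -$2,047.86 (Jul)
Initial deposit = cushion − low point = $1,748.16 − (-$2,047.86) = $3,796.02

$3,796.02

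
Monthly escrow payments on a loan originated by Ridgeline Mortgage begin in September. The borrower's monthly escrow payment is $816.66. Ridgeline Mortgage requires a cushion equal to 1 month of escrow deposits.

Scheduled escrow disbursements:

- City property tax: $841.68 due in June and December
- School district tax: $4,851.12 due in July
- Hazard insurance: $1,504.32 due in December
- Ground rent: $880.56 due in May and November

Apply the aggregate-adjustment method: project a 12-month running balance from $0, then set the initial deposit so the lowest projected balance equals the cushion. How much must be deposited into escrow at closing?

$1,633.32

Cushion = 1 × $816.66 = $816.66
Trial balance (start $0, +$816.66 each month, − disbursements):
  Sep: +$816.66 → $816.66
  Oct: +$816.66 → $1,633.32
  Nov: +$816.66 − $880.56 → $1,569.42
  Dec: +$816.66 − $2,346.00 → $40.08
  Jan: +$816.66 → $856.74
  Feb: +$816.66 → $1,673.40
  Mar: +$816.66 → $2,490.06
  Apr: +$816.66 → $3,306.72
  May: +$816.66 − $880.56 → $3,242.82
  Jun: +$816.66 − $841.68 → $3,217.80
  Jul: +$816.66 − $4,851.12 → -$816.66
  Aug: +$816.66 → $0.00
Lowest trial balance = -$816.66 (Jul)
Initial deposit = cushion − low point = $816.66 − (-$816.66) = $1,633.32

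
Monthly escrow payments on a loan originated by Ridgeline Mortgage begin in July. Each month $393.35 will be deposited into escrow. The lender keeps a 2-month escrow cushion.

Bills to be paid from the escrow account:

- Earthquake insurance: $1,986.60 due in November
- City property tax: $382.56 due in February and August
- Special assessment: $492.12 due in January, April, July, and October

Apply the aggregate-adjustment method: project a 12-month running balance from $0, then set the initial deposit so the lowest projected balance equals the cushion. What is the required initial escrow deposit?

$2,173.35

Cushion = 2 × $393.35 = $786.70
Trial balance (start $0, +$393.35 each month, − disbursements):
  Jul: +$393.35 − $492.12 → -$98.77
  Aug: +$393.35 − $382.56 → -$87.98
  Sep: +$393.35 → $305.37
  Oct: +$393.35 − $492.12 → $206.60
  Nov: +$393.35 − $1,986.60 → -$1,386.65
  Dec: +$393.35 → -$993.30
  Jan: +$393.35 − $492.12 → -$1,092.07
  Feb: +$393.35 − $382.56 → -$1,081.28
  Mar: +$393.35 → -$687.93
  Apr: +$393.35 − $492.12 → -$786.70
  May: +$393.35 → -$393.35
  Jun: +$393.35 → $0.00
Lowest trial balance = -$1,386.65 (Nov)
Initial deposit = cushion − low point = $786.70 − (-$1,386.65) = $2,173.35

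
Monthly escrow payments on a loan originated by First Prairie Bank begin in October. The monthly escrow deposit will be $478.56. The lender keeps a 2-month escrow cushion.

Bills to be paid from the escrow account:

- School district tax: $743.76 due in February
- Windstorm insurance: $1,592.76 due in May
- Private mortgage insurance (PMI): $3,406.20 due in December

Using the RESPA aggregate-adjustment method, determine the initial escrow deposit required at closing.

Cushion = 2 × $478.56 = $957.12
Trial balance (start $0, +$478.56 each month, − disbursements):
  Oct: +$478.56 → $478.56
  Nov: +$478.56 → $957.12
  Dec: +$478.56 − $3,406.20 → -$1,970.52
  Jan: +$478.56 → -$1,491.96
  Feb: +$478.56 − $743.76 → -$1,757.16
  Mar: +$478.56 → -$1,278.60
  Apr: +$478.56 → -$800.04
  May: +$478.56 − $1,592.76 → -$1,914.24
  Jun: +$478.56 → -$1,435.68
  Jul: +$478.56 → -$957.12
  Aug: +$478.56 → -$478.56
  Sep: +$478.56 → $0.00
Lowest trial balance = -$1,970.52 (Dec)
Initial deposit = cushion − low point = $957.12 − (-$1,970.52) = $2,927.64

$2,927.64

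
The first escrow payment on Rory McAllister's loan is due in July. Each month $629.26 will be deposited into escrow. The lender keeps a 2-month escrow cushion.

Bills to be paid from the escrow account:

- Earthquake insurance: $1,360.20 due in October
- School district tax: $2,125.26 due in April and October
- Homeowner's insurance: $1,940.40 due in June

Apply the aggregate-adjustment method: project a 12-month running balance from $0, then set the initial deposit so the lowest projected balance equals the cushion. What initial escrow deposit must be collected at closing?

Cushion = 2 × $629.26 = $1,258.52
Trial balance (start $0, +$629.26 each month, − disbursements):
  Jul: +$629.26 → $629.26
  Aug: +$629.26 → $1,258.52
  Sep: +$629.26 → $1,887.78
  Oct: +$629.26 − $3,485.46 → -$968.42
  Nov: +$629.26 → -$339.16
  Dec: +$629.26 → $290.10
  Jan: +$629.26 → $919.36
  Feb: +$629.26 → $1,548.62
  Mar: +$629.26 → $2,177.88
  Apr: +$629.26 − $2,125.26 → $681.88
  May: +$629.26 → $1,311.14
  Jun: +$629.26 − $1,940.40 → $0.00
Lowest trial balance = -$968.42 (Oct)
Initial deposit = cushion − low point = $1,258.52 − (-$968.42) = $2,226.94

$2,226.94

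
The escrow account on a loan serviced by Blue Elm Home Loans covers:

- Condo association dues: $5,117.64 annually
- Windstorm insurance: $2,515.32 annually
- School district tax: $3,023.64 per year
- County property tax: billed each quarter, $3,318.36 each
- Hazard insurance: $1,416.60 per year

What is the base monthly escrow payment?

Condo association dues: $5,117.64 per year
Windstorm insurance: $2,515.32 per year
School district tax: $3,023.64 per year
County property tax: $3,318.36 × 4 = $13,273.44 per year
Hazard insurance: $1,416.60 per year
Total annual escrow = $5,117.64 + $2,515.32 + $3,023.64 + $13,273.44 + $1,416.60 = $25,346.64
Monthly = $25,346.64 / 12 = $2,112.22

$2,112.22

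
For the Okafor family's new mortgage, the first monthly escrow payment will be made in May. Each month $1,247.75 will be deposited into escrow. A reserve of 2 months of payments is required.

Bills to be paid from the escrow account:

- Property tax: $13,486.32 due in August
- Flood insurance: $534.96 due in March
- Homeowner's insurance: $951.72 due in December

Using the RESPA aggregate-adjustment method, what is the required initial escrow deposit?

$10,990.82

Cushion = 2 × $1,247.75 = $2,495.50
Trial balance (start $0, +$1,247.75 each month, − disbursements):
  May: +$1,247.75 → $1,247.75
  Jun: +$1,247.75 → $2,495.50
  Jul: +$1,247.75 → $3,743.25
  Aug: +$1,247.75 − $13,486.32 → -$8,495.32
  Sep: +$1,247.75 → -$7,247.57
  Oct: +$1,247.75 → -$5,999.82
  Nov: +$1,247.75 → -$4,752.07
  Dec: +$1,247.75 − $951.72 → -$4,456.04
  Jan: +$1,247.75 → -$3,208.29
  Feb: +$1,247.75 → -$1,960.54
  Mar: +$1,247.75 − $534.96 → -$1,247.75
  Apr: +$1,247.75 → $0.00
Lowest trial balance = -$8,495.32 (Aug)
Initial deposit = cushion − low point = $2,495.50 − (-$8,495.32) = $10,990.82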